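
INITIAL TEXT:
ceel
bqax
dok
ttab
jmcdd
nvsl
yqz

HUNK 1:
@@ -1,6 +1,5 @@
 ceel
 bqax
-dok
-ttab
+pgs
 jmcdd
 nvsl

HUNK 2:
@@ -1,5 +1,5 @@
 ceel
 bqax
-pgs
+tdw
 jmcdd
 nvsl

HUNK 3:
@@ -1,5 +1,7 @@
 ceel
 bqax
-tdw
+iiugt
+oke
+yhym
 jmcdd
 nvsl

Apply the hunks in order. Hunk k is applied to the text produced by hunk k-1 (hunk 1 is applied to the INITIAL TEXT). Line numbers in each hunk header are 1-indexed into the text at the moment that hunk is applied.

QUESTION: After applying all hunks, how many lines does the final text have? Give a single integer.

Answer: 8

Derivation:
Hunk 1: at line 1 remove [dok,ttab] add [pgs] -> 6 lines: ceel bqax pgs jmcdd nvsl yqz
Hunk 2: at line 1 remove [pgs] add [tdw] -> 6 lines: ceel bqax tdw jmcdd nvsl yqz
Hunk 3: at line 1 remove [tdw] add [iiugt,oke,yhym] -> 8 lines: ceel bqax iiugt oke yhym jmcdd nvsl yqz
Final line count: 8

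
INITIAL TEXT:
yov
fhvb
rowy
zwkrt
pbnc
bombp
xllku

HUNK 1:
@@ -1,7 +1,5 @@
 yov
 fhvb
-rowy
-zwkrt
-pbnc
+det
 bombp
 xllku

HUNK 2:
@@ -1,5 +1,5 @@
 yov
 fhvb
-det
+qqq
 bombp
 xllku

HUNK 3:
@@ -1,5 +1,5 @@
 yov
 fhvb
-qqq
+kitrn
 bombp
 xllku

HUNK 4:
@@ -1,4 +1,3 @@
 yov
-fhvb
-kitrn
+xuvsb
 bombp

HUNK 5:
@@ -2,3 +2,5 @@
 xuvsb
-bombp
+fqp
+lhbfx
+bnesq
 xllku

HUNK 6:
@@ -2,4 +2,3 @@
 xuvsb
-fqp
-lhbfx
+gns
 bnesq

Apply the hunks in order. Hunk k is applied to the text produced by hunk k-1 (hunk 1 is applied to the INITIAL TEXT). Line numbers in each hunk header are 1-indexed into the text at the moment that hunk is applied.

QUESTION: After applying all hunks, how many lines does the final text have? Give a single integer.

Answer: 5

Derivation:
Hunk 1: at line 1 remove [rowy,zwkrt,pbnc] add [det] -> 5 lines: yov fhvb det bombp xllku
Hunk 2: at line 1 remove [det] add [qqq] -> 5 lines: yov fhvb qqq bombp xllku
Hunk 3: at line 1 remove [qqq] add [kitrn] -> 5 lines: yov fhvb kitrn bombp xllku
Hunk 4: at line 1 remove [fhvb,kitrn] add [xuvsb] -> 4 lines: yov xuvsb bombp xllku
Hunk 5: at line 2 remove [bombp] add [fqp,lhbfx,bnesq] -> 6 lines: yov xuvsb fqp lhbfx bnesq xllku
Hunk 6: at line 2 remove [fqp,lhbfx] add [gns] -> 5 lines: yov xuvsb gns bnesq xllku
Final line count: 5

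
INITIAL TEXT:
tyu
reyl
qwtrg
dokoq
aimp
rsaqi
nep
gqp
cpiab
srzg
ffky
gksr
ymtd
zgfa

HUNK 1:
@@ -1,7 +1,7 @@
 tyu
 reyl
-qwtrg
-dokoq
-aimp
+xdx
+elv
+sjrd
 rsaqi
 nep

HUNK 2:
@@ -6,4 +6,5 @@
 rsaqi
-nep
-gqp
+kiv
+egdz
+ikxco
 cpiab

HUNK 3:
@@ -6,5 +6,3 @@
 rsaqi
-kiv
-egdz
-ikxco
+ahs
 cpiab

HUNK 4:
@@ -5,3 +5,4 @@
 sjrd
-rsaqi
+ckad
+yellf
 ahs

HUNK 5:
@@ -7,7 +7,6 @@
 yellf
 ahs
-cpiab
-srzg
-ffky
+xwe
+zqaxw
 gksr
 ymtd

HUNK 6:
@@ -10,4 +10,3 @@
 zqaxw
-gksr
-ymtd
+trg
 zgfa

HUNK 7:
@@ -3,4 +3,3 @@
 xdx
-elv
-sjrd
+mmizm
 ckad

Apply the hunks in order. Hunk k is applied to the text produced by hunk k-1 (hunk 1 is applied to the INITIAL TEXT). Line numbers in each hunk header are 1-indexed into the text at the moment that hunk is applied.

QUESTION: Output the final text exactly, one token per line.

Hunk 1: at line 1 remove [qwtrg,dokoq,aimp] add [xdx,elv,sjrd] -> 14 lines: tyu reyl xdx elv sjrd rsaqi nep gqp cpiab srzg ffky gksr ymtd zgfa
Hunk 2: at line 6 remove [nep,gqp] add [kiv,egdz,ikxco] -> 15 lines: tyu reyl xdx elv sjrd rsaqi kiv egdz ikxco cpiab srzg ffky gksr ymtd zgfa
Hunk 3: at line 6 remove [kiv,egdz,ikxco] add [ahs] -> 13 lines: tyu reyl xdx elv sjrd rsaqi ahs cpiab srzg ffky gksr ymtd zgfa
Hunk 4: at line 5 remove [rsaqi] add [ckad,yellf] -> 14 lines: tyu reyl xdx elv sjrd ckad yellf ahs cpiab srzg ffky gksr ymtd zgfa
Hunk 5: at line 7 remove [cpiab,srzg,ffky] add [xwe,zqaxw] -> 13 lines: tyu reyl xdx elv sjrd ckad yellf ahs xwe zqaxw gksr ymtd zgfa
Hunk 6: at line 10 remove [gksr,ymtd] add [trg] -> 12 lines: tyu reyl xdx elv sjrd ckad yellf ahs xwe zqaxw trg zgfa
Hunk 7: at line 3 remove [elv,sjrd] add [mmizm] -> 11 lines: tyu reyl xdx mmizm ckad yellf ahs xwe zqaxw trg zgfa

Answer: tyu
reyl
xdx
mmizm
ckad
yellf
ahs
xwe
zqaxw
trg
zgfa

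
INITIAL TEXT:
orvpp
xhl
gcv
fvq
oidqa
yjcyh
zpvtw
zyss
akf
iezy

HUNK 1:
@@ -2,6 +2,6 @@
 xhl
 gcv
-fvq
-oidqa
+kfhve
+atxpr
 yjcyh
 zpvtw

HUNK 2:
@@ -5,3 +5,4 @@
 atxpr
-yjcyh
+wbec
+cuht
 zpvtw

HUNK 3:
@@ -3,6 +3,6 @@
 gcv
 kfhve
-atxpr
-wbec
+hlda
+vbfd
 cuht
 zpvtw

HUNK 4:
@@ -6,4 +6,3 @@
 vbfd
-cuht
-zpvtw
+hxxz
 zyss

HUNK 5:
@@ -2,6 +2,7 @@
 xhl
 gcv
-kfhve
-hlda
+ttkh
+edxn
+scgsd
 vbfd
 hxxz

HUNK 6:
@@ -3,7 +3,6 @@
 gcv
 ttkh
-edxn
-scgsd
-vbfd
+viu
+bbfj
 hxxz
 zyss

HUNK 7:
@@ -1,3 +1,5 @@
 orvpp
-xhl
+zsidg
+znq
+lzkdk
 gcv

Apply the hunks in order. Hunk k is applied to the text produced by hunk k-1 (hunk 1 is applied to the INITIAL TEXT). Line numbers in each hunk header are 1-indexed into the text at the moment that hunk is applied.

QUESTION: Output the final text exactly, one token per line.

Answer: orvpp
zsidg
znq
lzkdk
gcv
ttkh
viu
bbfj
hxxz
zyss
akf
iezy

Derivation:
Hunk 1: at line 2 remove [fvq,oidqa] add [kfhve,atxpr] -> 10 lines: orvpp xhl gcv kfhve atxpr yjcyh zpvtw zyss akf iezy
Hunk 2: at line 5 remove [yjcyh] add [wbec,cuht] -> 11 lines: orvpp xhl gcv kfhve atxpr wbec cuht zpvtw zyss akf iezy
Hunk 3: at line 3 remove [atxpr,wbec] add [hlda,vbfd] -> 11 lines: orvpp xhl gcv kfhve hlda vbfd cuht zpvtw zyss akf iezy
Hunk 4: at line 6 remove [cuht,zpvtw] add [hxxz] -> 10 lines: orvpp xhl gcv kfhve hlda vbfd hxxz zyss akf iezy
Hunk 5: at line 2 remove [kfhve,hlda] add [ttkh,edxn,scgsd] -> 11 lines: orvpp xhl gcv ttkh edxn scgsd vbfd hxxz zyss akf iezy
Hunk 6: at line 3 remove [edxn,scgsd,vbfd] add [viu,bbfj] -> 10 lines: orvpp xhl gcv ttkh viu bbfj hxxz zyss akf iezy
Hunk 7: at line 1 remove [xhl] add [zsidg,znq,lzkdk] -> 12 lines: orvpp zsidg znq lzkdk gcv ttkh viu bbfj hxxz zyss akf iezy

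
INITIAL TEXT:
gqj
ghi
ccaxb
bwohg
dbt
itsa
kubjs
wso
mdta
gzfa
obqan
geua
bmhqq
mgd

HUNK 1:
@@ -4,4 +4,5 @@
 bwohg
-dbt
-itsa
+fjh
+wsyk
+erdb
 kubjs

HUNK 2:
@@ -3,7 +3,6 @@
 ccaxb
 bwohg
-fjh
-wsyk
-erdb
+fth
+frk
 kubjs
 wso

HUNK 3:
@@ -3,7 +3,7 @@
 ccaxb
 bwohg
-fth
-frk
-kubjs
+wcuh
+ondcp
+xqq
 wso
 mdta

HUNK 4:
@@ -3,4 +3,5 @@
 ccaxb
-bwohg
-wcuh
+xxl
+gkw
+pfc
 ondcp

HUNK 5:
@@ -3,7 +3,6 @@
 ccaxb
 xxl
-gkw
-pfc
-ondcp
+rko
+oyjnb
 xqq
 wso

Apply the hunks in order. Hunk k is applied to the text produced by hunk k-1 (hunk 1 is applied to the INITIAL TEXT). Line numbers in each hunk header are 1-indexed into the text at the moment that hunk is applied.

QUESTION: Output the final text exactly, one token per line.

Hunk 1: at line 4 remove [dbt,itsa] add [fjh,wsyk,erdb] -> 15 lines: gqj ghi ccaxb bwohg fjh wsyk erdb kubjs wso mdta gzfa obqan geua bmhqq mgd
Hunk 2: at line 3 remove [fjh,wsyk,erdb] add [fth,frk] -> 14 lines: gqj ghi ccaxb bwohg fth frk kubjs wso mdta gzfa obqan geua bmhqq mgd
Hunk 3: at line 3 remove [fth,frk,kubjs] add [wcuh,ondcp,xqq] -> 14 lines: gqj ghi ccaxb bwohg wcuh ondcp xqq wso mdta gzfa obqan geua bmhqq mgd
Hunk 4: at line 3 remove [bwohg,wcuh] add [xxl,gkw,pfc] -> 15 lines: gqj ghi ccaxb xxl gkw pfc ondcp xqq wso mdta gzfa obqan geua bmhqq mgd
Hunk 5: at line 3 remove [gkw,pfc,ondcp] add [rko,oyjnb] -> 14 lines: gqj ghi ccaxb xxl rko oyjnb xqq wso mdta gzfa obqan geua bmhqq mgd

Answer: gqj
ghi
ccaxb
xxl
rko
oyjnb
xqq
wso
mdta
gzfa
obqan
geua
bmhqq
mgd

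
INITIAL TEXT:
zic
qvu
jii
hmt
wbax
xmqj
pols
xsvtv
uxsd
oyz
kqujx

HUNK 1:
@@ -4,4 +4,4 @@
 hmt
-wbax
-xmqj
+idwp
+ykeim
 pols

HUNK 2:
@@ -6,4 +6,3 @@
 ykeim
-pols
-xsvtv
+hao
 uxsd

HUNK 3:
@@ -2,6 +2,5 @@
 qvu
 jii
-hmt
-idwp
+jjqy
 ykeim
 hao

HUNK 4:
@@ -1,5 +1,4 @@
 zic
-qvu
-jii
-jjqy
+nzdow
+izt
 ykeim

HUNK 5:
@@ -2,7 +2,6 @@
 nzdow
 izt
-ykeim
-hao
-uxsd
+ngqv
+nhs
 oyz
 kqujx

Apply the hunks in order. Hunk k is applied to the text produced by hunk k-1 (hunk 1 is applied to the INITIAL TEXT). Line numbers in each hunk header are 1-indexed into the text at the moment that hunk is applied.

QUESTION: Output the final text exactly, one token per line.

Hunk 1: at line 4 remove [wbax,xmqj] add [idwp,ykeim] -> 11 lines: zic qvu jii hmt idwp ykeim pols xsvtv uxsd oyz kqujx
Hunk 2: at line 6 remove [pols,xsvtv] add [hao] -> 10 lines: zic qvu jii hmt idwp ykeim hao uxsd oyz kqujx
Hunk 3: at line 2 remove [hmt,idwp] add [jjqy] -> 9 lines: zic qvu jii jjqy ykeim hao uxsd oyz kqujx
Hunk 4: at line 1 remove [qvu,jii,jjqy] add [nzdow,izt] -> 8 lines: zic nzdow izt ykeim hao uxsd oyz kqujx
Hunk 5: at line 2 remove [ykeim,hao,uxsd] add [ngqv,nhs] -> 7 lines: zic nzdow izt ngqv nhs oyz kqujx

Answer: zic
nzdow
izt
ngqv
nhs
oyz
kqujx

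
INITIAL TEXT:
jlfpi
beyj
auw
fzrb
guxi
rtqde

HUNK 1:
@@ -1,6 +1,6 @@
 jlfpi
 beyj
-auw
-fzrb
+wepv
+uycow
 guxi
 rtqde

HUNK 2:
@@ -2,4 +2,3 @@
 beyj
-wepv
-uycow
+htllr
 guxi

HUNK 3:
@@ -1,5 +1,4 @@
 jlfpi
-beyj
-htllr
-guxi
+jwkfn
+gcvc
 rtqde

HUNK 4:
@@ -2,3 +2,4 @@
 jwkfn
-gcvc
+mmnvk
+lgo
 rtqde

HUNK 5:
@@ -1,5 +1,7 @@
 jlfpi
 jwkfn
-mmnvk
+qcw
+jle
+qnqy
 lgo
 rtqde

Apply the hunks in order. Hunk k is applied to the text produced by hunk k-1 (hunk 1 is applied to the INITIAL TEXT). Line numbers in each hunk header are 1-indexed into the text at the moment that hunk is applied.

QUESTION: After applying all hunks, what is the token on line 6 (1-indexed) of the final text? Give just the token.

Hunk 1: at line 1 remove [auw,fzrb] add [wepv,uycow] -> 6 lines: jlfpi beyj wepv uycow guxi rtqde
Hunk 2: at line 2 remove [wepv,uycow] add [htllr] -> 5 lines: jlfpi beyj htllr guxi rtqde
Hunk 3: at line 1 remove [beyj,htllr,guxi] add [jwkfn,gcvc] -> 4 lines: jlfpi jwkfn gcvc rtqde
Hunk 4: at line 2 remove [gcvc] add [mmnvk,lgo] -> 5 lines: jlfpi jwkfn mmnvk lgo rtqde
Hunk 5: at line 1 remove [mmnvk] add [qcw,jle,qnqy] -> 7 lines: jlfpi jwkfn qcw jle qnqy lgo rtqde
Final line 6: lgo

Answer: lgo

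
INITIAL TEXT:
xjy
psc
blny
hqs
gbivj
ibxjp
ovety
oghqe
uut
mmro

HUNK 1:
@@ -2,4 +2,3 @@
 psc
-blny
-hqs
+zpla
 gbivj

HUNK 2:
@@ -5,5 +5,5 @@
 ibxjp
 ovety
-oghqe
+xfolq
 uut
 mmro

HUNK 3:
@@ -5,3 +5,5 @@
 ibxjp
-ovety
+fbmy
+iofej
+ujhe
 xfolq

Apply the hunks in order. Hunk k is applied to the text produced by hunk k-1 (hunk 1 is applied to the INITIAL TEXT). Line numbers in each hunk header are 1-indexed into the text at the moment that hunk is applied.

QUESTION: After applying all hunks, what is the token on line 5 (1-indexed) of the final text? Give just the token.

Hunk 1: at line 2 remove [blny,hqs] add [zpla] -> 9 lines: xjy psc zpla gbivj ibxjp ovety oghqe uut mmro
Hunk 2: at line 5 remove [oghqe] add [xfolq] -> 9 lines: xjy psc zpla gbivj ibxjp ovety xfolq uut mmro
Hunk 3: at line 5 remove [ovety] add [fbmy,iofej,ujhe] -> 11 lines: xjy psc zpla gbivj ibxjp fbmy iofej ujhe xfolq uut mmro
Final line 5: ibxjp

Answer: ibxjp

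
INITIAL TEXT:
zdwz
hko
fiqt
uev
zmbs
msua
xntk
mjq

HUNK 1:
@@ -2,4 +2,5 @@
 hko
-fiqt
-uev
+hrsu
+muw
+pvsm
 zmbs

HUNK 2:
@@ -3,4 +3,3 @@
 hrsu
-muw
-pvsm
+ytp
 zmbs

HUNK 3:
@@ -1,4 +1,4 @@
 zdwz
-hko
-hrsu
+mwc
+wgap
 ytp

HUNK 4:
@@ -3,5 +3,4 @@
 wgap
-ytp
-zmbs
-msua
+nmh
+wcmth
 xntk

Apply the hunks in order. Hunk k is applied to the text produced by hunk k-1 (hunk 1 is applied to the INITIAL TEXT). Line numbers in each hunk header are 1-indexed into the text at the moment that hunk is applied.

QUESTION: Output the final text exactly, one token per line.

Hunk 1: at line 2 remove [fiqt,uev] add [hrsu,muw,pvsm] -> 9 lines: zdwz hko hrsu muw pvsm zmbs msua xntk mjq
Hunk 2: at line 3 remove [muw,pvsm] add [ytp] -> 8 lines: zdwz hko hrsu ytp zmbs msua xntk mjq
Hunk 3: at line 1 remove [hko,hrsu] add [mwc,wgap] -> 8 lines: zdwz mwc wgap ytp zmbs msua xntk mjq
Hunk 4: at line 3 remove [ytp,zmbs,msua] add [nmh,wcmth] -> 7 lines: zdwz mwc wgap nmh wcmth xntk mjq

Answer: zdwz
mwc
wgap
nmh
wcmth
xntk
mjq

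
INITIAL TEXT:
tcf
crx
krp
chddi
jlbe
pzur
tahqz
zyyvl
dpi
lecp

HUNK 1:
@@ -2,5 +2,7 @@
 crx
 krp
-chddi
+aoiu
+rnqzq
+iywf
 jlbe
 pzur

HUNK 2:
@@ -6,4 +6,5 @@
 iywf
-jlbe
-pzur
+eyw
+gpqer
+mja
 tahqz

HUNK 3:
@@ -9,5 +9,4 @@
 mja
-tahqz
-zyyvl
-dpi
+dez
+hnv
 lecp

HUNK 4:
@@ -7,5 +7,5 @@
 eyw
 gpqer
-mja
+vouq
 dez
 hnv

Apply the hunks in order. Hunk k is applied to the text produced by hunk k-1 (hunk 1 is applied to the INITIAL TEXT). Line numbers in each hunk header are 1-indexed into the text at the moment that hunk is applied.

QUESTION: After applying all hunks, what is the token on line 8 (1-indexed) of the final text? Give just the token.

Answer: gpqer

Derivation:
Hunk 1: at line 2 remove [chddi] add [aoiu,rnqzq,iywf] -> 12 lines: tcf crx krp aoiu rnqzq iywf jlbe pzur tahqz zyyvl dpi lecp
Hunk 2: at line 6 remove [jlbe,pzur] add [eyw,gpqer,mja] -> 13 lines: tcf crx krp aoiu rnqzq iywf eyw gpqer mja tahqz zyyvl dpi lecp
Hunk 3: at line 9 remove [tahqz,zyyvl,dpi] add [dez,hnv] -> 12 lines: tcf crx krp aoiu rnqzq iywf eyw gpqer mja dez hnv lecp
Hunk 4: at line 7 remove [mja] add [vouq] -> 12 lines: tcf crx krp aoiu rnqzq iywf eyw gpqer vouq dez hnv lecp
Final line 8: gpqer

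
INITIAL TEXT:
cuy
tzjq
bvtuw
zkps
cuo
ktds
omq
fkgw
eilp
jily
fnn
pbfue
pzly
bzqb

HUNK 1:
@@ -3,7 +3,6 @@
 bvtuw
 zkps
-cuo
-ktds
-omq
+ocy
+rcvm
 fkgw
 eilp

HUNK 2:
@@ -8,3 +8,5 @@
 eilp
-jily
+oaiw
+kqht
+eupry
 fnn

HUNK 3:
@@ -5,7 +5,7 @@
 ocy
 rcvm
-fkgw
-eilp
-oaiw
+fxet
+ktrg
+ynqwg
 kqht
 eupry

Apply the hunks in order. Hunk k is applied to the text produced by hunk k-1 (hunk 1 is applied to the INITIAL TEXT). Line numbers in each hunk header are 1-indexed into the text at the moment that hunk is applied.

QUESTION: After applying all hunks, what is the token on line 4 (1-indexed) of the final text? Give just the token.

Answer: zkps

Derivation:
Hunk 1: at line 3 remove [cuo,ktds,omq] add [ocy,rcvm] -> 13 lines: cuy tzjq bvtuw zkps ocy rcvm fkgw eilp jily fnn pbfue pzly bzqb
Hunk 2: at line 8 remove [jily] add [oaiw,kqht,eupry] -> 15 lines: cuy tzjq bvtuw zkps ocy rcvm fkgw eilp oaiw kqht eupry fnn pbfue pzly bzqb
Hunk 3: at line 5 remove [fkgw,eilp,oaiw] add [fxet,ktrg,ynqwg] -> 15 lines: cuy tzjq bvtuw zkps ocy rcvm fxet ktrg ynqwg kqht eupry fnn pbfue pzly bzqb
Final line 4: zkps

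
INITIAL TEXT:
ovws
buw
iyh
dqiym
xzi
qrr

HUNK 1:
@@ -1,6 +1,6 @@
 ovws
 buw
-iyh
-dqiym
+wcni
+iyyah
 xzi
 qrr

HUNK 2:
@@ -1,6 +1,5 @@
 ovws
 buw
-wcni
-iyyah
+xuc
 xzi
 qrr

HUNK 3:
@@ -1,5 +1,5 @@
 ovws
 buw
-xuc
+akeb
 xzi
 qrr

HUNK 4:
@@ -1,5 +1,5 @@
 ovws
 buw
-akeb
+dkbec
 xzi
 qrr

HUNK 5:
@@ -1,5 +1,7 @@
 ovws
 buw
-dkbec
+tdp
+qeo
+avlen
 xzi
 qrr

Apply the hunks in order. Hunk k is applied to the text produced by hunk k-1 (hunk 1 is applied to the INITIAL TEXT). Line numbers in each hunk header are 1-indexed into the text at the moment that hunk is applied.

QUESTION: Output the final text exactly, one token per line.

Hunk 1: at line 1 remove [iyh,dqiym] add [wcni,iyyah] -> 6 lines: ovws buw wcni iyyah xzi qrr
Hunk 2: at line 1 remove [wcni,iyyah] add [xuc] -> 5 lines: ovws buw xuc xzi qrr
Hunk 3: at line 1 remove [xuc] add [akeb] -> 5 lines: ovws buw akeb xzi qrr
Hunk 4: at line 1 remove [akeb] add [dkbec] -> 5 lines: ovws buw dkbec xzi qrr
Hunk 5: at line 1 remove [dkbec] add [tdp,qeo,avlen] -> 7 lines: ovws buw tdp qeo avlen xzi qrr

Answer: ovws
buw
tdp
qeo
avlen
xzi
qrr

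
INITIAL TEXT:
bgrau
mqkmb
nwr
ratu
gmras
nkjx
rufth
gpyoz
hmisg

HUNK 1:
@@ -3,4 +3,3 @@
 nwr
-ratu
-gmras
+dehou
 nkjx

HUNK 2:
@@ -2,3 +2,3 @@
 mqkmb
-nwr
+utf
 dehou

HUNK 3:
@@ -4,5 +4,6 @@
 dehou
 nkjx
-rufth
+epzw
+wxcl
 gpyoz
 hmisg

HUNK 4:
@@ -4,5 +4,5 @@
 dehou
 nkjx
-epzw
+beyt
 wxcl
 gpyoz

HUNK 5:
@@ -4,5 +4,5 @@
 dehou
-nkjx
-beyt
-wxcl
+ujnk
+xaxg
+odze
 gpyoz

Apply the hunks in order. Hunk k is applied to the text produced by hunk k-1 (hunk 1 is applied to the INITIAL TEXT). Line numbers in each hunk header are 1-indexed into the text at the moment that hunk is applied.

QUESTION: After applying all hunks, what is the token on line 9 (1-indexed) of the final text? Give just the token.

Answer: hmisg

Derivation:
Hunk 1: at line 3 remove [ratu,gmras] add [dehou] -> 8 lines: bgrau mqkmb nwr dehou nkjx rufth gpyoz hmisg
Hunk 2: at line 2 remove [nwr] add [utf] -> 8 lines: bgrau mqkmb utf dehou nkjx rufth gpyoz hmisg
Hunk 3: at line 4 remove [rufth] add [epzw,wxcl] -> 9 lines: bgrau mqkmb utf dehou nkjx epzw wxcl gpyoz hmisg
Hunk 4: at line 4 remove [epzw] add [beyt] -> 9 lines: bgrau mqkmb utf dehou nkjx beyt wxcl gpyoz hmisg
Hunk 5: at line 4 remove [nkjx,beyt,wxcl] add [ujnk,xaxg,odze] -> 9 lines: bgrau mqkmb utf dehou ujnk xaxg odze gpyoz hmisg
Final line 9: hmisg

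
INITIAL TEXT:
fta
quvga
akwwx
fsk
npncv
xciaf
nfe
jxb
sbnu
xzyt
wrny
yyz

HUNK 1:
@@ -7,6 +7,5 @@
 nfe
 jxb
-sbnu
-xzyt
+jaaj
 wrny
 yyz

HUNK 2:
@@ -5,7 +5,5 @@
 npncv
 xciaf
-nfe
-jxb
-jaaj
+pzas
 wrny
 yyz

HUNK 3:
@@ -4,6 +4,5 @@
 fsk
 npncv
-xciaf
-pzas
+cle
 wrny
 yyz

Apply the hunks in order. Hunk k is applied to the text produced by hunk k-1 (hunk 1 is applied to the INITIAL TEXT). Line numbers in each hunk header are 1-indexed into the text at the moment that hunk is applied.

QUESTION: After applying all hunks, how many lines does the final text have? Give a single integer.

Answer: 8

Derivation:
Hunk 1: at line 7 remove [sbnu,xzyt] add [jaaj] -> 11 lines: fta quvga akwwx fsk npncv xciaf nfe jxb jaaj wrny yyz
Hunk 2: at line 5 remove [nfe,jxb,jaaj] add [pzas] -> 9 lines: fta quvga akwwx fsk npncv xciaf pzas wrny yyz
Hunk 3: at line 4 remove [xciaf,pzas] add [cle] -> 8 lines: fta quvga akwwx fsk npncv cle wrny yyz
Final line count: 8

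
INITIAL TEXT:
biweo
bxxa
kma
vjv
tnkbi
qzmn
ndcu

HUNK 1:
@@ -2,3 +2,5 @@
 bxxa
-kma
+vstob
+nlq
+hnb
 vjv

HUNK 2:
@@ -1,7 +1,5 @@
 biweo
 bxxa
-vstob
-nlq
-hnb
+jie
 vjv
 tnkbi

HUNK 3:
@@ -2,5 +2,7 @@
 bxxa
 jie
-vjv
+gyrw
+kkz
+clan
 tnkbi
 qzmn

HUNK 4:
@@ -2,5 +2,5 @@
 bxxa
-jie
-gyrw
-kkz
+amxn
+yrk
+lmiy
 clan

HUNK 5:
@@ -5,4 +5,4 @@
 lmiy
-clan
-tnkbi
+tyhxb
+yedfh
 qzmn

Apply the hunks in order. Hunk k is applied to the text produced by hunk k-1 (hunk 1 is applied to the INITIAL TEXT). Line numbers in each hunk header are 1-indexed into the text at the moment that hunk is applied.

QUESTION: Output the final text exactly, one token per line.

Hunk 1: at line 2 remove [kma] add [vstob,nlq,hnb] -> 9 lines: biweo bxxa vstob nlq hnb vjv tnkbi qzmn ndcu
Hunk 2: at line 1 remove [vstob,nlq,hnb] add [jie] -> 7 lines: biweo bxxa jie vjv tnkbi qzmn ndcu
Hunk 3: at line 2 remove [vjv] add [gyrw,kkz,clan] -> 9 lines: biweo bxxa jie gyrw kkz clan tnkbi qzmn ndcu
Hunk 4: at line 2 remove [jie,gyrw,kkz] add [amxn,yrk,lmiy] -> 9 lines: biweo bxxa amxn yrk lmiy clan tnkbi qzmn ndcu
Hunk 5: at line 5 remove [clan,tnkbi] add [tyhxb,yedfh] -> 9 lines: biweo bxxa amxn yrk lmiy tyhxb yedfh qzmn ndcu

Answer: biweo
bxxa
amxn
yrk
lmiy
tyhxb
yedfh
qzmn
ndcu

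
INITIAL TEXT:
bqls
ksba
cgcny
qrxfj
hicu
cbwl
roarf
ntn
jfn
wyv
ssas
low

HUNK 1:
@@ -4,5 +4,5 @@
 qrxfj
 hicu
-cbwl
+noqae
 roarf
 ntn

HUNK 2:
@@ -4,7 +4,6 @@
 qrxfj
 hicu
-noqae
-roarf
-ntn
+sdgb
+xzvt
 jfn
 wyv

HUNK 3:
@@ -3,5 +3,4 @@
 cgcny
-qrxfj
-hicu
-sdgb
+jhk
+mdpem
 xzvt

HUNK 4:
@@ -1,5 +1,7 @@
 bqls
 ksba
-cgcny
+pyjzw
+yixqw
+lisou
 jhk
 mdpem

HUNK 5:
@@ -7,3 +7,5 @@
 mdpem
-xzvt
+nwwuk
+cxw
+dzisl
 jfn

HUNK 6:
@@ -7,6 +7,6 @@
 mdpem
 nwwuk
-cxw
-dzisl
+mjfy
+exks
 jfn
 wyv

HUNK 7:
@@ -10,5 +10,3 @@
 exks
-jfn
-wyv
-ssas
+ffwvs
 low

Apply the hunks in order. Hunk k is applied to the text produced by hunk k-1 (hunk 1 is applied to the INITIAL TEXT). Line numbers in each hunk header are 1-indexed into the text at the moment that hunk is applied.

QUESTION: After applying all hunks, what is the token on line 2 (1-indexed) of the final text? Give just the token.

Answer: ksba

Derivation:
Hunk 1: at line 4 remove [cbwl] add [noqae] -> 12 lines: bqls ksba cgcny qrxfj hicu noqae roarf ntn jfn wyv ssas low
Hunk 2: at line 4 remove [noqae,roarf,ntn] add [sdgb,xzvt] -> 11 lines: bqls ksba cgcny qrxfj hicu sdgb xzvt jfn wyv ssas low
Hunk 3: at line 3 remove [qrxfj,hicu,sdgb] add [jhk,mdpem] -> 10 lines: bqls ksba cgcny jhk mdpem xzvt jfn wyv ssas low
Hunk 4: at line 1 remove [cgcny] add [pyjzw,yixqw,lisou] -> 12 lines: bqls ksba pyjzw yixqw lisou jhk mdpem xzvt jfn wyv ssas low
Hunk 5: at line 7 remove [xzvt] add [nwwuk,cxw,dzisl] -> 14 lines: bqls ksba pyjzw yixqw lisou jhk mdpem nwwuk cxw dzisl jfn wyv ssas low
Hunk 6: at line 7 remove [cxw,dzisl] add [mjfy,exks] -> 14 lines: bqls ksba pyjzw yixqw lisou jhk mdpem nwwuk mjfy exks jfn wyv ssas low
Hunk 7: at line 10 remove [jfn,wyv,ssas] add [ffwvs] -> 12 lines: bqls ksba pyjzw yixqw lisou jhk mdpem nwwuk mjfy exks ffwvs low
Final line 2: ksba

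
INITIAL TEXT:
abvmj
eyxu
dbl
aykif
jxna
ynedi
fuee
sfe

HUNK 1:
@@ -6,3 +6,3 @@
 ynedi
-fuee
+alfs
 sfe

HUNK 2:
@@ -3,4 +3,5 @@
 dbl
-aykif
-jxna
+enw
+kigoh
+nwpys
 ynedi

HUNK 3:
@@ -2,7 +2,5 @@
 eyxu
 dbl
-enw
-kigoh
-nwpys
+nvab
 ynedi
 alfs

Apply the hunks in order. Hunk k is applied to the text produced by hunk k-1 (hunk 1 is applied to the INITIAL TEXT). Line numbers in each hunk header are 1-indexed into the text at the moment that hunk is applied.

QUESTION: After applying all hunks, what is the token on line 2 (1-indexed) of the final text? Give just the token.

Hunk 1: at line 6 remove [fuee] add [alfs] -> 8 lines: abvmj eyxu dbl aykif jxna ynedi alfs sfe
Hunk 2: at line 3 remove [aykif,jxna] add [enw,kigoh,nwpys] -> 9 lines: abvmj eyxu dbl enw kigoh nwpys ynedi alfs sfe
Hunk 3: at line 2 remove [enw,kigoh,nwpys] add [nvab] -> 7 lines: abvmj eyxu dbl nvab ynedi alfs sfe
Final line 2: eyxu

Answer: eyxu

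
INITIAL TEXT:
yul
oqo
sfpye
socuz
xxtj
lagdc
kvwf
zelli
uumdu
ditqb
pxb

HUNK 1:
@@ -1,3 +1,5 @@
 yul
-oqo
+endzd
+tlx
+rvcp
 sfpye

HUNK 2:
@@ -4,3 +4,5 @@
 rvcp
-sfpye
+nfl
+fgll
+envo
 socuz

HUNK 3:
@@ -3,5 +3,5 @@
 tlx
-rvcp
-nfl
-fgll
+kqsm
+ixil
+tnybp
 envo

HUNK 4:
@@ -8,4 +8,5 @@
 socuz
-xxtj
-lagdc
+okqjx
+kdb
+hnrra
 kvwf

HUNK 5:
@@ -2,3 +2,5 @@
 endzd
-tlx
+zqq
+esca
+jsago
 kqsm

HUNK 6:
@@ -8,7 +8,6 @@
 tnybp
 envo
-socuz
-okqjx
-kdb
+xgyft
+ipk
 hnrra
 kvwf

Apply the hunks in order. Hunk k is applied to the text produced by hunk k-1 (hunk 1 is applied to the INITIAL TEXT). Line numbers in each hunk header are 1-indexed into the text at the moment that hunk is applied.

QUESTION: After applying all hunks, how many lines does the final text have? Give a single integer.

Hunk 1: at line 1 remove [oqo] add [endzd,tlx,rvcp] -> 13 lines: yul endzd tlx rvcp sfpye socuz xxtj lagdc kvwf zelli uumdu ditqb pxb
Hunk 2: at line 4 remove [sfpye] add [nfl,fgll,envo] -> 15 lines: yul endzd tlx rvcp nfl fgll envo socuz xxtj lagdc kvwf zelli uumdu ditqb pxb
Hunk 3: at line 3 remove [rvcp,nfl,fgll] add [kqsm,ixil,tnybp] -> 15 lines: yul endzd tlx kqsm ixil tnybp envo socuz xxtj lagdc kvwf zelli uumdu ditqb pxb
Hunk 4: at line 8 remove [xxtj,lagdc] add [okqjx,kdb,hnrra] -> 16 lines: yul endzd tlx kqsm ixil tnybp envo socuz okqjx kdb hnrra kvwf zelli uumdu ditqb pxb
Hunk 5: at line 2 remove [tlx] add [zqq,esca,jsago] -> 18 lines: yul endzd zqq esca jsago kqsm ixil tnybp envo socuz okqjx kdb hnrra kvwf zelli uumdu ditqb pxb
Hunk 6: at line 8 remove [socuz,okqjx,kdb] add [xgyft,ipk] -> 17 lines: yul endzd zqq esca jsago kqsm ixil tnybp envo xgyft ipk hnrra kvwf zelli uumdu ditqb pxb
Final line count: 17

Answer: 17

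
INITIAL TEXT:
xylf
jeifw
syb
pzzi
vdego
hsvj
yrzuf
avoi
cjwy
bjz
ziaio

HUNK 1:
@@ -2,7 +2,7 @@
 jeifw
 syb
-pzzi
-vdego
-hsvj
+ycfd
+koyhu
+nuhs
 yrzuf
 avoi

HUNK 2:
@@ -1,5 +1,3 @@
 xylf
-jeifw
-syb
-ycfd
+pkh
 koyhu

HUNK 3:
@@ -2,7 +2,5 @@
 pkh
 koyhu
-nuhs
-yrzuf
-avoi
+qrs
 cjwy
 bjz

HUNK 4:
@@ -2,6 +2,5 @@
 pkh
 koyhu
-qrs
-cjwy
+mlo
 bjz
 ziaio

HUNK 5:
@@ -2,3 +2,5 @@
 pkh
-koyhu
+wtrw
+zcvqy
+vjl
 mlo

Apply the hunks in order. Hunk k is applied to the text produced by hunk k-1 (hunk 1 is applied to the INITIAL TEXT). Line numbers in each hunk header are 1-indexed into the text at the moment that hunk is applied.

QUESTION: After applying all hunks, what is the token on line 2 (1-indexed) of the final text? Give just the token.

Answer: pkh

Derivation:
Hunk 1: at line 2 remove [pzzi,vdego,hsvj] add [ycfd,koyhu,nuhs] -> 11 lines: xylf jeifw syb ycfd koyhu nuhs yrzuf avoi cjwy bjz ziaio
Hunk 2: at line 1 remove [jeifw,syb,ycfd] add [pkh] -> 9 lines: xylf pkh koyhu nuhs yrzuf avoi cjwy bjz ziaio
Hunk 3: at line 2 remove [nuhs,yrzuf,avoi] add [qrs] -> 7 lines: xylf pkh koyhu qrs cjwy bjz ziaio
Hunk 4: at line 2 remove [qrs,cjwy] add [mlo] -> 6 lines: xylf pkh koyhu mlo bjz ziaio
Hunk 5: at line 2 remove [koyhu] add [wtrw,zcvqy,vjl] -> 8 lines: xylf pkh wtrw zcvqy vjl mlo bjz ziaio
Final line 2: pkh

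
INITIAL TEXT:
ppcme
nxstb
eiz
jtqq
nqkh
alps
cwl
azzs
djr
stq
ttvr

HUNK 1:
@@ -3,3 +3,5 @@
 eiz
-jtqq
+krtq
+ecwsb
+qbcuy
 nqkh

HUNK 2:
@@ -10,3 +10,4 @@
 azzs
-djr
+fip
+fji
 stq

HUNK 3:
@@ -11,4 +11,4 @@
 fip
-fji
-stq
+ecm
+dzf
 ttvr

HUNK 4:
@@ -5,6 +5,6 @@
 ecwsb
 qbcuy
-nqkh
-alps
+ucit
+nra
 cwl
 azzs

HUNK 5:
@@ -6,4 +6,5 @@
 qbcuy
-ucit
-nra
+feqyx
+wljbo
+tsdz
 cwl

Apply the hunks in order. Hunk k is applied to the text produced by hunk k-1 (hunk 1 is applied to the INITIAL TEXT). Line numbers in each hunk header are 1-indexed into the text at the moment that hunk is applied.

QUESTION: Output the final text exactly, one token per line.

Answer: ppcme
nxstb
eiz
krtq
ecwsb
qbcuy
feqyx
wljbo
tsdz
cwl
azzs
fip
ecm
dzf
ttvr

Derivation:
Hunk 1: at line 3 remove [jtqq] add [krtq,ecwsb,qbcuy] -> 13 lines: ppcme nxstb eiz krtq ecwsb qbcuy nqkh alps cwl azzs djr stq ttvr
Hunk 2: at line 10 remove [djr] add [fip,fji] -> 14 lines: ppcme nxstb eiz krtq ecwsb qbcuy nqkh alps cwl azzs fip fji stq ttvr
Hunk 3: at line 11 remove [fji,stq] add [ecm,dzf] -> 14 lines: ppcme nxstb eiz krtq ecwsb qbcuy nqkh alps cwl azzs fip ecm dzf ttvr
Hunk 4: at line 5 remove [nqkh,alps] add [ucit,nra] -> 14 lines: ppcme nxstb eiz krtq ecwsb qbcuy ucit nra cwl azzs fip ecm dzf ttvr
Hunk 5: at line 6 remove [ucit,nra] add [feqyx,wljbo,tsdz] -> 15 lines: ppcme nxstb eiz krtq ecwsb qbcuy feqyx wljbo tsdz cwl azzs fip ecm dzf ttvr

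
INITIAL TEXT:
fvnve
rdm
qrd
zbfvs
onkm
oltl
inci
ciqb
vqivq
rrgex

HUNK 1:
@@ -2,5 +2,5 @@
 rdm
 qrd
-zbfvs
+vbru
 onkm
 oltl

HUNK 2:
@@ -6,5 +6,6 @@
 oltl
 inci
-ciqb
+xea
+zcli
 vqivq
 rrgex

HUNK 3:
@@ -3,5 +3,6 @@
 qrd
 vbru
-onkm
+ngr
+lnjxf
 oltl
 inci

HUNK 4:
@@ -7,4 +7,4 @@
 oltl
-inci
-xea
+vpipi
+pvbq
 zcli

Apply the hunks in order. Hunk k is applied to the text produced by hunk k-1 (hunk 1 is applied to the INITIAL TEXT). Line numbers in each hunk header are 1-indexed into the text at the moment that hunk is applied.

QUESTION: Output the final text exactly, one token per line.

Answer: fvnve
rdm
qrd
vbru
ngr
lnjxf
oltl
vpipi
pvbq
zcli
vqivq
rrgex

Derivation:
Hunk 1: at line 2 remove [zbfvs] add [vbru] -> 10 lines: fvnve rdm qrd vbru onkm oltl inci ciqb vqivq rrgex
Hunk 2: at line 6 remove [ciqb] add [xea,zcli] -> 11 lines: fvnve rdm qrd vbru onkm oltl inci xea zcli vqivq rrgex
Hunk 3: at line 3 remove [onkm] add [ngr,lnjxf] -> 12 lines: fvnve rdm qrd vbru ngr lnjxf oltl inci xea zcli vqivq rrgex
Hunk 4: at line 7 remove [inci,xea] add [vpipi,pvbq] -> 12 lines: fvnve rdm qrd vbru ngr lnjxf oltl vpipi pvbq zcli vqivq rrgex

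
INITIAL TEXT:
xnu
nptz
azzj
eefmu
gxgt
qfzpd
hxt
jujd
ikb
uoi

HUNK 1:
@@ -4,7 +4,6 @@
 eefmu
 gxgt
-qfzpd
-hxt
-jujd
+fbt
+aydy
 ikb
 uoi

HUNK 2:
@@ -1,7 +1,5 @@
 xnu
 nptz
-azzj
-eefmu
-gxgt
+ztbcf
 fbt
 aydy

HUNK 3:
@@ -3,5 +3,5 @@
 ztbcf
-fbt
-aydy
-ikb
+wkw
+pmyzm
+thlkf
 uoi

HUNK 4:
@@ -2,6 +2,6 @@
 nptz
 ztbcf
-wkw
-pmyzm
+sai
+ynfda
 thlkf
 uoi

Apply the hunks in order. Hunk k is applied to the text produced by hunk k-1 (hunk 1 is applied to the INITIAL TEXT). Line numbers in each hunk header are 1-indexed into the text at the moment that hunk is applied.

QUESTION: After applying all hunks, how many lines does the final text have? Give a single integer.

Answer: 7

Derivation:
Hunk 1: at line 4 remove [qfzpd,hxt,jujd] add [fbt,aydy] -> 9 lines: xnu nptz azzj eefmu gxgt fbt aydy ikb uoi
Hunk 2: at line 1 remove [azzj,eefmu,gxgt] add [ztbcf] -> 7 lines: xnu nptz ztbcf fbt aydy ikb uoi
Hunk 3: at line 3 remove [fbt,aydy,ikb] add [wkw,pmyzm,thlkf] -> 7 lines: xnu nptz ztbcf wkw pmyzm thlkf uoi
Hunk 4: at line 2 remove [wkw,pmyzm] add [sai,ynfda] -> 7 lines: xnu nptz ztbcf sai ynfda thlkf uoi
Final line count: 7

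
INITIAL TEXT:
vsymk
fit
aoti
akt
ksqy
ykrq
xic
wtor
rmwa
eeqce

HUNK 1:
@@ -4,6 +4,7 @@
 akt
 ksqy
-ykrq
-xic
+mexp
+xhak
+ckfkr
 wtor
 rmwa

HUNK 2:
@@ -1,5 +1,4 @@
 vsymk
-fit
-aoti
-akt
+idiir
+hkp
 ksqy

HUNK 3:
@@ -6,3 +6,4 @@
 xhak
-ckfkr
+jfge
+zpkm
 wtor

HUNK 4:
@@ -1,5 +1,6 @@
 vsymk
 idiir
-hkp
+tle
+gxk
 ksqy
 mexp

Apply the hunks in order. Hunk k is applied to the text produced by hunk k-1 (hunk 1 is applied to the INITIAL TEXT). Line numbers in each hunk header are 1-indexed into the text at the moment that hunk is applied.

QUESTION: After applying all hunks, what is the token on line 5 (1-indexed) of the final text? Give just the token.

Hunk 1: at line 4 remove [ykrq,xic] add [mexp,xhak,ckfkr] -> 11 lines: vsymk fit aoti akt ksqy mexp xhak ckfkr wtor rmwa eeqce
Hunk 2: at line 1 remove [fit,aoti,akt] add [idiir,hkp] -> 10 lines: vsymk idiir hkp ksqy mexp xhak ckfkr wtor rmwa eeqce
Hunk 3: at line 6 remove [ckfkr] add [jfge,zpkm] -> 11 lines: vsymk idiir hkp ksqy mexp xhak jfge zpkm wtor rmwa eeqce
Hunk 4: at line 1 remove [hkp] add [tle,gxk] -> 12 lines: vsymk idiir tle gxk ksqy mexp xhak jfge zpkm wtor rmwa eeqce
Final line 5: ksqy

Answer: ksqy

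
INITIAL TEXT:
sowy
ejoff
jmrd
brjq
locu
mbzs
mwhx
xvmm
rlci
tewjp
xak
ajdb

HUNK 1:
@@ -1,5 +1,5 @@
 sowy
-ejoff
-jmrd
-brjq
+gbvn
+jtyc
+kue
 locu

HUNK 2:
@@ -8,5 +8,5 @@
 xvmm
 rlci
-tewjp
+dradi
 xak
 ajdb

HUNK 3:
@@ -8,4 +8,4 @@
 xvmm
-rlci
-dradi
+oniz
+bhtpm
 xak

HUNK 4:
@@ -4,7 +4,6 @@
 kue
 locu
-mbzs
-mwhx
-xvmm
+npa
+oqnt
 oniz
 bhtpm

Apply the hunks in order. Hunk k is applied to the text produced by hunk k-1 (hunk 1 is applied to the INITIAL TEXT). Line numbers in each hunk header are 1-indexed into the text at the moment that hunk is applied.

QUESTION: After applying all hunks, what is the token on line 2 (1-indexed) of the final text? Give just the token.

Answer: gbvn

Derivation:
Hunk 1: at line 1 remove [ejoff,jmrd,brjq] add [gbvn,jtyc,kue] -> 12 lines: sowy gbvn jtyc kue locu mbzs mwhx xvmm rlci tewjp xak ajdb
Hunk 2: at line 8 remove [tewjp] add [dradi] -> 12 lines: sowy gbvn jtyc kue locu mbzs mwhx xvmm rlci dradi xak ajdb
Hunk 3: at line 8 remove [rlci,dradi] add [oniz,bhtpm] -> 12 lines: sowy gbvn jtyc kue locu mbzs mwhx xvmm oniz bhtpm xak ajdb
Hunk 4: at line 4 remove [mbzs,mwhx,xvmm] add [npa,oqnt] -> 11 lines: sowy gbvn jtyc kue locu npa oqnt oniz bhtpm xak ajdb
Final line 2: gbvn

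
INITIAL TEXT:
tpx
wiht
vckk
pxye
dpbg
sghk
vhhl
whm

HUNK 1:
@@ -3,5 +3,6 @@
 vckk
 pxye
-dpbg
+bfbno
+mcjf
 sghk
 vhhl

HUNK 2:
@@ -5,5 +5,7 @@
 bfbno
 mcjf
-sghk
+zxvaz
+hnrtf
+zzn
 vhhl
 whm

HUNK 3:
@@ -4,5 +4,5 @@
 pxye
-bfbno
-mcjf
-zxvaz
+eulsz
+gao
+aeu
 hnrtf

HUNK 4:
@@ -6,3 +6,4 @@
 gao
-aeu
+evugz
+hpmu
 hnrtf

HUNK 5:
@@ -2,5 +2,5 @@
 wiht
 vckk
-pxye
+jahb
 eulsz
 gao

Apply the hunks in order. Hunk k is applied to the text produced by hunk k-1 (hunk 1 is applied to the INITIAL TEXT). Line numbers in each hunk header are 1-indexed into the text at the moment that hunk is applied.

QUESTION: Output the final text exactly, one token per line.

Answer: tpx
wiht
vckk
jahb
eulsz
gao
evugz
hpmu
hnrtf
zzn
vhhl
whm

Derivation:
Hunk 1: at line 3 remove [dpbg] add [bfbno,mcjf] -> 9 lines: tpx wiht vckk pxye bfbno mcjf sghk vhhl whm
Hunk 2: at line 5 remove [sghk] add [zxvaz,hnrtf,zzn] -> 11 lines: tpx wiht vckk pxye bfbno mcjf zxvaz hnrtf zzn vhhl whm
Hunk 3: at line 4 remove [bfbno,mcjf,zxvaz] add [eulsz,gao,aeu] -> 11 lines: tpx wiht vckk pxye eulsz gao aeu hnrtf zzn vhhl whm
Hunk 4: at line 6 remove [aeu] add [evugz,hpmu] -> 12 lines: tpx wiht vckk pxye eulsz gao evugz hpmu hnrtf zzn vhhl whm
Hunk 5: at line 2 remove [pxye] add [jahb] -> 12 lines: tpx wiht vckk jahb eulsz gao evugz hpmu hnrtf zzn vhhl whm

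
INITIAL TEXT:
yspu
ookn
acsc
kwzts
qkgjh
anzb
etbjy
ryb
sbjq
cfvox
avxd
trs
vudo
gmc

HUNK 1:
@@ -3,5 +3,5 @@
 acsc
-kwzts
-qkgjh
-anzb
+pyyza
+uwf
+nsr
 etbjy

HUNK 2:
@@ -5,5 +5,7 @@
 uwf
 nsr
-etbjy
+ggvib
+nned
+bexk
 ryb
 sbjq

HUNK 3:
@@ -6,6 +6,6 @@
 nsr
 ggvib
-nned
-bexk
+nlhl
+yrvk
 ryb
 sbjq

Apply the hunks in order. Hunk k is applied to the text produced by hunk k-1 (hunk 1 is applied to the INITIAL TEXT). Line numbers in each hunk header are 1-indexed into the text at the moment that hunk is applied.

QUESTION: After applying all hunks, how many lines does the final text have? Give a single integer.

Hunk 1: at line 3 remove [kwzts,qkgjh,anzb] add [pyyza,uwf,nsr] -> 14 lines: yspu ookn acsc pyyza uwf nsr etbjy ryb sbjq cfvox avxd trs vudo gmc
Hunk 2: at line 5 remove [etbjy] add [ggvib,nned,bexk] -> 16 lines: yspu ookn acsc pyyza uwf nsr ggvib nned bexk ryb sbjq cfvox avxd trs vudo gmc
Hunk 3: at line 6 remove [nned,bexk] add [nlhl,yrvk] -> 16 lines: yspu ookn acsc pyyza uwf nsr ggvib nlhl yrvk ryb sbjq cfvox avxd trs vudo gmc
Final line count: 16

Answer: 16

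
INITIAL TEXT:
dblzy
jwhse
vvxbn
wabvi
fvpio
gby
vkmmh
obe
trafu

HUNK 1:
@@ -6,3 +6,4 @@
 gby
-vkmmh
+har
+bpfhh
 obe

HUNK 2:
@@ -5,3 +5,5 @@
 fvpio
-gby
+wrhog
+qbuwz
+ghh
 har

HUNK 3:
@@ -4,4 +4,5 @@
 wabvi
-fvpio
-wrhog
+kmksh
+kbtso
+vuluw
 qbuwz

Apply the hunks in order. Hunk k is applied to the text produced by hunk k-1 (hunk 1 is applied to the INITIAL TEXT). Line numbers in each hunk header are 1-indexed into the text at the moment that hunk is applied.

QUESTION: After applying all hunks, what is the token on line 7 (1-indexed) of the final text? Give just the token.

Hunk 1: at line 6 remove [vkmmh] add [har,bpfhh] -> 10 lines: dblzy jwhse vvxbn wabvi fvpio gby har bpfhh obe trafu
Hunk 2: at line 5 remove [gby] add [wrhog,qbuwz,ghh] -> 12 lines: dblzy jwhse vvxbn wabvi fvpio wrhog qbuwz ghh har bpfhh obe trafu
Hunk 3: at line 4 remove [fvpio,wrhog] add [kmksh,kbtso,vuluw] -> 13 lines: dblzy jwhse vvxbn wabvi kmksh kbtso vuluw qbuwz ghh har bpfhh obe trafu
Final line 7: vuluw

Answer: vuluw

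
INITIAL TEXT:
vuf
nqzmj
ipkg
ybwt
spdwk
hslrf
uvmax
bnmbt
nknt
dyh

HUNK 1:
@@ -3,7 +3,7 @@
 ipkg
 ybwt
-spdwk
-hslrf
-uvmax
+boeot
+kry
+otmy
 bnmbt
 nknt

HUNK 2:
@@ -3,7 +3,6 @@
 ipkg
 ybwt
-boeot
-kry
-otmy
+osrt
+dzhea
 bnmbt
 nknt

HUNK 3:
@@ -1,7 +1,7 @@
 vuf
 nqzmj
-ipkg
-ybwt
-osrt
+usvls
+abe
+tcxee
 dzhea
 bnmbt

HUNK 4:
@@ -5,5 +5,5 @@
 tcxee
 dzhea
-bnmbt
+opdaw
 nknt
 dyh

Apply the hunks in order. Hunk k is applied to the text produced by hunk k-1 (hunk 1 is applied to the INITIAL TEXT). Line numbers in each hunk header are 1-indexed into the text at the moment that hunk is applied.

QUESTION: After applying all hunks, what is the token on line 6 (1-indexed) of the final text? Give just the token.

Answer: dzhea

Derivation:
Hunk 1: at line 3 remove [spdwk,hslrf,uvmax] add [boeot,kry,otmy] -> 10 lines: vuf nqzmj ipkg ybwt boeot kry otmy bnmbt nknt dyh
Hunk 2: at line 3 remove [boeot,kry,otmy] add [osrt,dzhea] -> 9 lines: vuf nqzmj ipkg ybwt osrt dzhea bnmbt nknt dyh
Hunk 3: at line 1 remove [ipkg,ybwt,osrt] add [usvls,abe,tcxee] -> 9 lines: vuf nqzmj usvls abe tcxee dzhea bnmbt nknt dyh
Hunk 4: at line 5 remove [bnmbt] add [opdaw] -> 9 lines: vuf nqzmj usvls abe tcxee dzhea opdaw nknt dyh
Final line 6: dzhea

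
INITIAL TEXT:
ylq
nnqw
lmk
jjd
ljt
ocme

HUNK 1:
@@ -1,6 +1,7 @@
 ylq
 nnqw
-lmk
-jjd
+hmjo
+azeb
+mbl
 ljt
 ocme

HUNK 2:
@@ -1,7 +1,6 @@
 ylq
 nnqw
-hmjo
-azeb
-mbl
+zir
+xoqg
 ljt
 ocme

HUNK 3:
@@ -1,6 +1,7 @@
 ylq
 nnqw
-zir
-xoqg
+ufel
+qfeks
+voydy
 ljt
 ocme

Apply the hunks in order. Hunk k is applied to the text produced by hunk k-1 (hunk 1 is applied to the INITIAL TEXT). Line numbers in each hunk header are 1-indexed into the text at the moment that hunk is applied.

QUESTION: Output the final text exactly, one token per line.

Answer: ylq
nnqw
ufel
qfeks
voydy
ljt
ocme

Derivation:
Hunk 1: at line 1 remove [lmk,jjd] add [hmjo,azeb,mbl] -> 7 lines: ylq nnqw hmjo azeb mbl ljt ocme
Hunk 2: at line 1 remove [hmjo,azeb,mbl] add [zir,xoqg] -> 6 lines: ylq nnqw zir xoqg ljt ocme
Hunk 3: at line 1 remove [zir,xoqg] add [ufel,qfeks,voydy] -> 7 lines: ylq nnqw ufel qfeks voydy ljt ocme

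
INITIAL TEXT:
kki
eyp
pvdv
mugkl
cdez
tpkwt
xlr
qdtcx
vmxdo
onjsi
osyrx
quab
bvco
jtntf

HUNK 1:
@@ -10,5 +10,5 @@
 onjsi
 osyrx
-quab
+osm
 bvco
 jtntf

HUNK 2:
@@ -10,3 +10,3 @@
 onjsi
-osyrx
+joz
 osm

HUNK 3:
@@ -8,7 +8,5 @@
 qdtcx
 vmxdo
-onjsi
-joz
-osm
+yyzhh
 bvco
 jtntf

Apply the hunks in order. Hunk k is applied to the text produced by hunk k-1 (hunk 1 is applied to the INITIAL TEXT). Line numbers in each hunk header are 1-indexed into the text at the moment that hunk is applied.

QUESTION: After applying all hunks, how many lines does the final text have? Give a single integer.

Hunk 1: at line 10 remove [quab] add [osm] -> 14 lines: kki eyp pvdv mugkl cdez tpkwt xlr qdtcx vmxdo onjsi osyrx osm bvco jtntf
Hunk 2: at line 10 remove [osyrx] add [joz] -> 14 lines: kki eyp pvdv mugkl cdez tpkwt xlr qdtcx vmxdo onjsi joz osm bvco jtntf
Hunk 3: at line 8 remove [onjsi,joz,osm] add [yyzhh] -> 12 lines: kki eyp pvdv mugkl cdez tpkwt xlr qdtcx vmxdo yyzhh bvco jtntf
Final line count: 12

Answer: 12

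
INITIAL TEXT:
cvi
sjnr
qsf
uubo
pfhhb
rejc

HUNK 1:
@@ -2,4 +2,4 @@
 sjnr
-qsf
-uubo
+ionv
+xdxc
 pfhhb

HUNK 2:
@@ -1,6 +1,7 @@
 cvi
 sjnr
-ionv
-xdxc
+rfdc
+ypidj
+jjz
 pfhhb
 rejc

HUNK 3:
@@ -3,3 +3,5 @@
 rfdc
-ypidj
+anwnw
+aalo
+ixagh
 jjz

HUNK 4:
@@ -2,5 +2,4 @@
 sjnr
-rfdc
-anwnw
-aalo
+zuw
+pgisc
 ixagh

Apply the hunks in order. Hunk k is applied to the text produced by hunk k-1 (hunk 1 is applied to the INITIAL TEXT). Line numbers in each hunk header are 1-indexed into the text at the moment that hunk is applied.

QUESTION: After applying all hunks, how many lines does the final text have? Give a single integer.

Hunk 1: at line 2 remove [qsf,uubo] add [ionv,xdxc] -> 6 lines: cvi sjnr ionv xdxc pfhhb rejc
Hunk 2: at line 1 remove [ionv,xdxc] add [rfdc,ypidj,jjz] -> 7 lines: cvi sjnr rfdc ypidj jjz pfhhb rejc
Hunk 3: at line 3 remove [ypidj] add [anwnw,aalo,ixagh] -> 9 lines: cvi sjnr rfdc anwnw aalo ixagh jjz pfhhb rejc
Hunk 4: at line 2 remove [rfdc,anwnw,aalo] add [zuw,pgisc] -> 8 lines: cvi sjnr zuw pgisc ixagh jjz pfhhb rejc
Final line count: 8

Answer: 8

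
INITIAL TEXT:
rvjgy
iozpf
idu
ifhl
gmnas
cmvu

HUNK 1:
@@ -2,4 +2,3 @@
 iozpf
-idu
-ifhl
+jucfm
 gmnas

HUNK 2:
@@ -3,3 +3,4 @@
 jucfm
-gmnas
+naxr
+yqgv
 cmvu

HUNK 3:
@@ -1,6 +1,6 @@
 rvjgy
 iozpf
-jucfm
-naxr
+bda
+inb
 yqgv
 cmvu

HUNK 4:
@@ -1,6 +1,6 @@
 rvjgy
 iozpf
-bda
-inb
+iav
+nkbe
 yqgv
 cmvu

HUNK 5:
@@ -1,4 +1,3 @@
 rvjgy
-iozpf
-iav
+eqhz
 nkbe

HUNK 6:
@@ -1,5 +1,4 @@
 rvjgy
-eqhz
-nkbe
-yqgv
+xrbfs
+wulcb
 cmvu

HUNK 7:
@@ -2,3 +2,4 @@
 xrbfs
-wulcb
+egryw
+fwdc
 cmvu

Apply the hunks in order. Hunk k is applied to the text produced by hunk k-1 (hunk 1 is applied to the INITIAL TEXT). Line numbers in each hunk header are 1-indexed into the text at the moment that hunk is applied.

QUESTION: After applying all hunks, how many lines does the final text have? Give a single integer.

Answer: 5

Derivation:
Hunk 1: at line 2 remove [idu,ifhl] add [jucfm] -> 5 lines: rvjgy iozpf jucfm gmnas cmvu
Hunk 2: at line 3 remove [gmnas] add [naxr,yqgv] -> 6 lines: rvjgy iozpf jucfm naxr yqgv cmvu
Hunk 3: at line 1 remove [jucfm,naxr] add [bda,inb] -> 6 lines: rvjgy iozpf bda inb yqgv cmvu
Hunk 4: at line 1 remove [bda,inb] add [iav,nkbe] -> 6 lines: rvjgy iozpf iav nkbe yqgv cmvu
Hunk 5: at line 1 remove [iozpf,iav] add [eqhz] -> 5 lines: rvjgy eqhz nkbe yqgv cmvu
Hunk 6: at line 1 remove [eqhz,nkbe,yqgv] add [xrbfs,wulcb] -> 4 lines: rvjgy xrbfs wulcb cmvu
Hunk 7: at line 2 remove [wulcb] add [egryw,fwdc] -> 5 lines: rvjgy xrbfs egryw fwdc cmvu
Final line count: 5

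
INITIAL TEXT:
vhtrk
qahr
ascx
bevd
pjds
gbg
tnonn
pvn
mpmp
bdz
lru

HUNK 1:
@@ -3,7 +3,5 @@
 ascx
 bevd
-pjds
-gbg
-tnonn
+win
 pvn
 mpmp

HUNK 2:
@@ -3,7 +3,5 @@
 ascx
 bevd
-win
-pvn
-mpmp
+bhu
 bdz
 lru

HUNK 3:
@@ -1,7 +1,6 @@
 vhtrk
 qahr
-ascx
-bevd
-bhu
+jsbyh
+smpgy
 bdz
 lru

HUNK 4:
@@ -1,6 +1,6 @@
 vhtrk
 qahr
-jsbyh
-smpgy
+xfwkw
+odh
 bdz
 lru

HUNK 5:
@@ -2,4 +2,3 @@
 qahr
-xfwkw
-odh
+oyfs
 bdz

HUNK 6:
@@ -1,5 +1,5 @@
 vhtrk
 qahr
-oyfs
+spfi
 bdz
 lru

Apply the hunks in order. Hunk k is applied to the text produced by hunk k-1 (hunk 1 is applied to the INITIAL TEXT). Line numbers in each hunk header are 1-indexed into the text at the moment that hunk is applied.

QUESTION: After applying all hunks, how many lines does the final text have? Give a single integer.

Answer: 5

Derivation:
Hunk 1: at line 3 remove [pjds,gbg,tnonn] add [win] -> 9 lines: vhtrk qahr ascx bevd win pvn mpmp bdz lru
Hunk 2: at line 3 remove [win,pvn,mpmp] add [bhu] -> 7 lines: vhtrk qahr ascx bevd bhu bdz lru
Hunk 3: at line 1 remove [ascx,bevd,bhu] add [jsbyh,smpgy] -> 6 lines: vhtrk qahr jsbyh smpgy bdz lru
Hunk 4: at line 1 remove [jsbyh,smpgy] add [xfwkw,odh] -> 6 lines: vhtrk qahr xfwkw odh bdz lru
Hunk 5: at line 2 remove [xfwkw,odh] add [oyfs] -> 5 lines: vhtrk qahr oyfs bdz lru
Hunk 6: at line 1 remove [oyfs] add [spfi] -> 5 lines: vhtrk qahr spfi bdz lru
Final line count: 5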